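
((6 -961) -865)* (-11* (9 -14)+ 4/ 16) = -100555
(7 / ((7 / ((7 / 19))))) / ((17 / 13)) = 91 / 323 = 0.28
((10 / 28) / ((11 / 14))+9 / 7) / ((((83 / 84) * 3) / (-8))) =-4.70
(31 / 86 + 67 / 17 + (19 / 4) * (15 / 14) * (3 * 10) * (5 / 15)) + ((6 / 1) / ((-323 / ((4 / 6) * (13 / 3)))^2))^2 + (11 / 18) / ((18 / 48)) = 542871308268556705 / 9553535122169556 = 56.82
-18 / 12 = -1.50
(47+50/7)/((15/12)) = 1516/35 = 43.31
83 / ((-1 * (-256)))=83 / 256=0.32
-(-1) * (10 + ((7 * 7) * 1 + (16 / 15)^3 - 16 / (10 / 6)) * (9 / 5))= 155821 / 1875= 83.10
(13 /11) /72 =13 /792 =0.02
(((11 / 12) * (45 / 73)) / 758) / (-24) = -55 / 1770688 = -0.00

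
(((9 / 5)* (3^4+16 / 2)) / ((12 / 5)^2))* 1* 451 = 200695 / 16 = 12543.44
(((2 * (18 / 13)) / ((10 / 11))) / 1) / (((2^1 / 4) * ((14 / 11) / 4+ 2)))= 2904 / 1105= 2.63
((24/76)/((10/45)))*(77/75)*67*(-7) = -325017/475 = -684.25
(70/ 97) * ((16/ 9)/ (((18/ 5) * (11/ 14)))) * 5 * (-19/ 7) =-532000/ 86427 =-6.16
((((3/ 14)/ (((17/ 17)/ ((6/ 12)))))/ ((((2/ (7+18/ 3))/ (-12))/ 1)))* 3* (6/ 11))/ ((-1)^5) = 1053/ 77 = 13.68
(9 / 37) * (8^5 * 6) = 1769472 / 37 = 47823.57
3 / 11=0.27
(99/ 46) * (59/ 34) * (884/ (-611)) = -5841/ 1081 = -5.40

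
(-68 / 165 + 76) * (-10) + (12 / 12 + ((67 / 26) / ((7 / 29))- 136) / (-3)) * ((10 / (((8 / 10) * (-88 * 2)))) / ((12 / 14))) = -41701441 / 54912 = -759.42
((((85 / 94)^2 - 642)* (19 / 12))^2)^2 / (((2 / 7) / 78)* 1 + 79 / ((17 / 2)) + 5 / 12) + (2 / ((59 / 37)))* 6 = 12254785628688213458538068656332209881 / 112074867918363688100610048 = 109344635923.32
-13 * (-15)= 195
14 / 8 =1.75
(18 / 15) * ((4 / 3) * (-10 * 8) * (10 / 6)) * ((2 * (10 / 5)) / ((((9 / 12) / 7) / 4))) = -286720 / 9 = -31857.78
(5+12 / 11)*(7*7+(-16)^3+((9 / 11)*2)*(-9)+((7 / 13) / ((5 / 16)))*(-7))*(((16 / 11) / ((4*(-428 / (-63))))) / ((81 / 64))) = -87429374144 / 83313945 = -1049.40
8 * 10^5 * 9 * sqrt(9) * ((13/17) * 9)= 2527200000/17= 148658823.53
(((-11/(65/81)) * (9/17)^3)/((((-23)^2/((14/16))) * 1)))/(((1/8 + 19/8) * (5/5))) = -4546773/3378670100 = -0.00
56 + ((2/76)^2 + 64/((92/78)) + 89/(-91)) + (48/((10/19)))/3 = 2110822229/15111460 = 139.68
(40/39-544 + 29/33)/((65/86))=-20000074/27885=-717.23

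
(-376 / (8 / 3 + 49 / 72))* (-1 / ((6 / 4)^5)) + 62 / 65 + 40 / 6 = 9479774 / 422955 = 22.41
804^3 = 519718464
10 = 10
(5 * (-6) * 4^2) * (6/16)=-180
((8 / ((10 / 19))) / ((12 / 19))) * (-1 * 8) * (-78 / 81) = 75088 / 405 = 185.40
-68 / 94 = -34 / 47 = -0.72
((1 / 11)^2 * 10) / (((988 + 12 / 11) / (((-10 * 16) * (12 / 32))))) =-15 / 2992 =-0.01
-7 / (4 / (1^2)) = -7 / 4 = -1.75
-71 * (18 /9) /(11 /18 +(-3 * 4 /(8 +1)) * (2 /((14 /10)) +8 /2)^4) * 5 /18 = 1704710 /50016853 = 0.03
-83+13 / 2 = -76.50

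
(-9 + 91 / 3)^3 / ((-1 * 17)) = -262144 / 459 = -571.12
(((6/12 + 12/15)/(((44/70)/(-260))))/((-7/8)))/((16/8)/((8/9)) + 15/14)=185.02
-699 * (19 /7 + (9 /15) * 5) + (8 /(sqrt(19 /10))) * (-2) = -27960 /7 - 16 * sqrt(190) /19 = -4005.89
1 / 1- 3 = -2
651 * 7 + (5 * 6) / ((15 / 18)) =4593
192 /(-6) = -32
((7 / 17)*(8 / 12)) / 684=7 / 17442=0.00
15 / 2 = 7.50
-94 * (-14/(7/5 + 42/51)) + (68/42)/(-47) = 5257114/8883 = 591.82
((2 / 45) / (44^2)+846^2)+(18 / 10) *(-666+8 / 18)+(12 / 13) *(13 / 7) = 217871351287 / 304920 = 714519.71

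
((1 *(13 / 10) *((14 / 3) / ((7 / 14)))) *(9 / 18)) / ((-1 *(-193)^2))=-91 / 558735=-0.00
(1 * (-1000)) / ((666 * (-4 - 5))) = 500 / 2997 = 0.17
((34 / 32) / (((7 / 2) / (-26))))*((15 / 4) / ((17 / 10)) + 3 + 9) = -897 / 8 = -112.12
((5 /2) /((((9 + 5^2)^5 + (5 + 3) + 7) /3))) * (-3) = -45 /90870878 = -0.00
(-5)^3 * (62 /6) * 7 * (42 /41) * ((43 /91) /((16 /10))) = -2735.40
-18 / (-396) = 0.05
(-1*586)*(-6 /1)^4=-759456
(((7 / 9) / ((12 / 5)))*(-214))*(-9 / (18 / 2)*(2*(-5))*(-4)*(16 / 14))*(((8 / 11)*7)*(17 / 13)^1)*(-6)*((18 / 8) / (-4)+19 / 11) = -2088212000 / 14157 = -147503.85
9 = 9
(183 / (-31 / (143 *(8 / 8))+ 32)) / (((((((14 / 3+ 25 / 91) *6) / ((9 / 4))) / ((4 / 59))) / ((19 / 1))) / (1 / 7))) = 340197 / 4230890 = 0.08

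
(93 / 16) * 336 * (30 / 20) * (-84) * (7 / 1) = -1722546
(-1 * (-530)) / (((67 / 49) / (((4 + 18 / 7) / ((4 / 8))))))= 341320 / 67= 5094.33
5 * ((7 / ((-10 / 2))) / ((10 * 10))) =-7 / 100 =-0.07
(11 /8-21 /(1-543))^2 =9394225 /4700224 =2.00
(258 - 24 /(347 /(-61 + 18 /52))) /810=7301 /22555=0.32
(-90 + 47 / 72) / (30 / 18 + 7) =-6433 / 624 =-10.31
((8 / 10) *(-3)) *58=-696 / 5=-139.20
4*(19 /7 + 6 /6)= 104 /7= 14.86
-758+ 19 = -739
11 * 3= 33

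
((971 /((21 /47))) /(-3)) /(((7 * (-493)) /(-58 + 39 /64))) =-12.05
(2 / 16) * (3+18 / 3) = 9 / 8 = 1.12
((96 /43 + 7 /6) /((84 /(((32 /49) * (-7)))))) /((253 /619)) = -2171452 /4797639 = -0.45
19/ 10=1.90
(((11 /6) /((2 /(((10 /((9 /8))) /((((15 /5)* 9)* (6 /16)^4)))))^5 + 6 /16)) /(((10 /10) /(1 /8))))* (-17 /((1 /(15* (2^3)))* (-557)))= 55192658268538978435072000000 /24661253029912477414638944151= 2.24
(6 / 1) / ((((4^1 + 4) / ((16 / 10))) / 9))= 54 / 5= 10.80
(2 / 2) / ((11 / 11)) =1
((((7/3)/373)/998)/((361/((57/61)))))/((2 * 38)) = 7/32789621336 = 0.00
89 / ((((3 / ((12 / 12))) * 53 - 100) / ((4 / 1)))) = 356 / 59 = 6.03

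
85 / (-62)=-85 / 62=-1.37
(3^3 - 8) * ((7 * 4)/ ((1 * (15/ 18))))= 3192/ 5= 638.40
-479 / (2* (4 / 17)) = -8143 / 8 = -1017.88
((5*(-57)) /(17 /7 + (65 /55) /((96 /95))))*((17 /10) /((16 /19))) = -4252941 /26597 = -159.90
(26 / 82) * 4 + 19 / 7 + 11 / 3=6586 / 861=7.65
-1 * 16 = -16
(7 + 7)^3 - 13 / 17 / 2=93283 / 34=2743.62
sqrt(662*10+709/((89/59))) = sqrt(56159979)/89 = 84.20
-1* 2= -2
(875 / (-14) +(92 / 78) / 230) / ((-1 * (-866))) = -24373 / 337740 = -0.07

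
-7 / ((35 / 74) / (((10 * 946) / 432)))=-17501 / 54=-324.09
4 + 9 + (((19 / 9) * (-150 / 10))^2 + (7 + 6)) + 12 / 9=9271 / 9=1030.11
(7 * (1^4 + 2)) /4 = 5.25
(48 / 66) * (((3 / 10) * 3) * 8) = 288 / 55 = 5.24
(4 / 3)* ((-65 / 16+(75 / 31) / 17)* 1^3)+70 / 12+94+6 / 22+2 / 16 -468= -51894167 / 139128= -373.00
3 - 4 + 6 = 5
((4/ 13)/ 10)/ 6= 1/ 195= 0.01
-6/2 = -3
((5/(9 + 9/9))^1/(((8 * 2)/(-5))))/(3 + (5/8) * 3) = -5/156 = -0.03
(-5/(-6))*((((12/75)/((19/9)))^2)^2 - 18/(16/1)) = -152715442899/162901250000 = -0.94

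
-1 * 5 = -5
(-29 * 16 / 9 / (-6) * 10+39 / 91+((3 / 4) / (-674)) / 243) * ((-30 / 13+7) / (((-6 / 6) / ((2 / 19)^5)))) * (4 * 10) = -1288361392160 / 6150696770673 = -0.21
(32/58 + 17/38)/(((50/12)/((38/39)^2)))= 27892/122525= 0.23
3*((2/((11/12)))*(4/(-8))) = -36/11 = -3.27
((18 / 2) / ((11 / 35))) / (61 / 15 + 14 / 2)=4725 / 1826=2.59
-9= -9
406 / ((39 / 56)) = 22736 / 39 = 582.97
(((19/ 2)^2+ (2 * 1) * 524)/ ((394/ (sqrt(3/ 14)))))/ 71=0.02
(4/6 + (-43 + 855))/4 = 1219/6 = 203.17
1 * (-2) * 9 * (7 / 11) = -11.45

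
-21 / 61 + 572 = 34871 / 61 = 571.66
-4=-4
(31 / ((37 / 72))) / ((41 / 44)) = 98208 / 1517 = 64.74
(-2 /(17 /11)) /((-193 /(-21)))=-462 /3281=-0.14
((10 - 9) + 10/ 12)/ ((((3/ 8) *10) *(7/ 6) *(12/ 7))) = 11/ 45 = 0.24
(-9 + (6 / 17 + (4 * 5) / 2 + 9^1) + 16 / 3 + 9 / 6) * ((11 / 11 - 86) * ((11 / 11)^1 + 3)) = -17530 / 3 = -5843.33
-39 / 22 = -1.77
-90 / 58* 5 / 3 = -75 / 29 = -2.59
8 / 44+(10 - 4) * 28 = 1850 / 11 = 168.18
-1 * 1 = -1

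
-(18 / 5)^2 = -12.96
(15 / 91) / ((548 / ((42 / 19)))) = 45 / 67678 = 0.00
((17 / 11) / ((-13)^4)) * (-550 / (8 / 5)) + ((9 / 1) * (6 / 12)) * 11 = 5652953 / 114244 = 49.48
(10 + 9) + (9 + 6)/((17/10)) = 27.82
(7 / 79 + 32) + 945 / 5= 17466 / 79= 221.09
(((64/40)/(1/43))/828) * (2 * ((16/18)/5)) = 1376/46575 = 0.03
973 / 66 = 14.74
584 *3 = 1752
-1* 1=-1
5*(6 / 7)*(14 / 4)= 15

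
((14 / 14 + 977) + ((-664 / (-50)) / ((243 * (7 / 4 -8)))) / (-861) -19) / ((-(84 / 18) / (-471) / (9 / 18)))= 19688276801621 / 406822500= 48395.25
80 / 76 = 20 / 19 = 1.05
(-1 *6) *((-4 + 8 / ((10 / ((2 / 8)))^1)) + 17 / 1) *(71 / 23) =-28116 / 115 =-244.49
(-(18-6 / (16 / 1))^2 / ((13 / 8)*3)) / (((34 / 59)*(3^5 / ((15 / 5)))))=-1.37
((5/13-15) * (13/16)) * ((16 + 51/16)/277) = -29165/35456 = -0.82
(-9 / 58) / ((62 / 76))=-171 / 899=-0.19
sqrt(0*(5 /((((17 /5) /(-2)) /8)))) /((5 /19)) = 0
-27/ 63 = -3/ 7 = -0.43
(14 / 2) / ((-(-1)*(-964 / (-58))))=203 / 482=0.42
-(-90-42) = 132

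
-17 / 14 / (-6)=17 / 84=0.20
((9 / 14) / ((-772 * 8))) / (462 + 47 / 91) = -117 / 519883328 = -0.00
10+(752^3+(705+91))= 425259814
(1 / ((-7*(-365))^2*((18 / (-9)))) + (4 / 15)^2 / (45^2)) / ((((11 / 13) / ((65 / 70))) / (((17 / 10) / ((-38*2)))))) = -23954059831 / 27849259676700000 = -0.00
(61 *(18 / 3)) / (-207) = -122 / 69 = -1.77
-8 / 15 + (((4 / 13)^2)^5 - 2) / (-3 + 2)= 3032871092038 / 2067877377735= 1.47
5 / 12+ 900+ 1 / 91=983267 / 1092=900.43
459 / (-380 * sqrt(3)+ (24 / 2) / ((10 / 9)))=-363375 * sqrt(3) / 902257- 20655 / 1804514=-0.71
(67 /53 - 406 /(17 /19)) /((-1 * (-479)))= -407703 /431579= -0.94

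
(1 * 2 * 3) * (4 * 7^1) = 168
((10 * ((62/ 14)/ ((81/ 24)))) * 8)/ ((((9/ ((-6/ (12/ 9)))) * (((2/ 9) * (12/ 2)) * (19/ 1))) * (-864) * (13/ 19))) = 155/ 44226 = 0.00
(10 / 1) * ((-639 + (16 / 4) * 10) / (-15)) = 1198 / 3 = 399.33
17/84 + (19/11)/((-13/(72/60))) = 2579/60060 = 0.04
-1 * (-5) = 5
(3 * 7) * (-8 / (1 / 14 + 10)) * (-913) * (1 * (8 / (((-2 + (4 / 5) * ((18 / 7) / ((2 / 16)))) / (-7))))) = -58992.19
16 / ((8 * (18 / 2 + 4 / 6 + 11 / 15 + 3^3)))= 10 / 187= 0.05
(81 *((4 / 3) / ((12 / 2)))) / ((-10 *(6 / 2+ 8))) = -9 / 55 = -0.16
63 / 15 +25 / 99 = 2204 / 495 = 4.45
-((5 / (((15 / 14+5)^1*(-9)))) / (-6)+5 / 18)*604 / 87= -81238 / 39933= -2.03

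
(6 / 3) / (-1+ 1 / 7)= -7 / 3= -2.33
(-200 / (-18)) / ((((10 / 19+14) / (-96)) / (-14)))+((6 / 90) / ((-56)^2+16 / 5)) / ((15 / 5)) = 3340108823 / 3249072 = 1028.02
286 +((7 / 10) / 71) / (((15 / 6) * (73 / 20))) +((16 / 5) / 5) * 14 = 38219582 / 129575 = 294.96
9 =9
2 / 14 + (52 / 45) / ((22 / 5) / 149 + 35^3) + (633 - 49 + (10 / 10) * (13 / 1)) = 92434939952 / 154795347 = 597.14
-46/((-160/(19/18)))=437/1440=0.30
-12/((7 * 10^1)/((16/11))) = -96/385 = -0.25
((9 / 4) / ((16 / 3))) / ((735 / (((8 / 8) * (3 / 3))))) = 9 / 15680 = 0.00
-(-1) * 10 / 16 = 5 / 8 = 0.62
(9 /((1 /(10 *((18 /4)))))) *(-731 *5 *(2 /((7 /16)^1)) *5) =-236844000 /7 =-33834857.14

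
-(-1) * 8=8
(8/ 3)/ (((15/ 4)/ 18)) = 64/ 5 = 12.80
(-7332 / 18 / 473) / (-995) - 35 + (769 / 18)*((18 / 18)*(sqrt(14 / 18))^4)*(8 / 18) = -23.51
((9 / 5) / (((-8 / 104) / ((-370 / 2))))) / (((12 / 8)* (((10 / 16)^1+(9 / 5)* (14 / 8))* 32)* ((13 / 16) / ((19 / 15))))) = 37.25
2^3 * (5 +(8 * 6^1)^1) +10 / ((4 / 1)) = 853 / 2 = 426.50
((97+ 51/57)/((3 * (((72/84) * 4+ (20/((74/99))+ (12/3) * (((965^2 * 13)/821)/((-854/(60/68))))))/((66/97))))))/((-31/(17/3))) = 0.13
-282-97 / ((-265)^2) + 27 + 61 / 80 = -285662807 / 1123600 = -254.24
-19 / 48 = -0.40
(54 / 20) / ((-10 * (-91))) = 27 / 9100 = 0.00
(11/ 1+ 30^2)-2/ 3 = 2731/ 3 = 910.33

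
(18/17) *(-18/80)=-81/340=-0.24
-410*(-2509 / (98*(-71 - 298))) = -12545 / 441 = -28.45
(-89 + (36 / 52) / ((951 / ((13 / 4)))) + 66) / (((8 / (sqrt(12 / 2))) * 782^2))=-29161 * sqrt(6) / 6203299456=-0.00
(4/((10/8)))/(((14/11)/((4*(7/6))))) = 176/15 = 11.73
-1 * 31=-31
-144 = -144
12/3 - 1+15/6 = 11/2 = 5.50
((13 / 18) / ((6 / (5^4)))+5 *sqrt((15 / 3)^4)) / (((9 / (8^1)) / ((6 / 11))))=86500 / 891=97.08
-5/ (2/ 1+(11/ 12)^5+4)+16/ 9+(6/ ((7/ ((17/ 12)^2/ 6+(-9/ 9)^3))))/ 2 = 822929609/ 1111516896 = 0.74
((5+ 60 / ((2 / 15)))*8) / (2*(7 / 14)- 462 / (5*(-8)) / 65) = 4732000 / 1531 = 3090.79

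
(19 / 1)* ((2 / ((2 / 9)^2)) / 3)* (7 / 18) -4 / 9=3575 / 36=99.31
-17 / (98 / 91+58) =-221 / 768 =-0.29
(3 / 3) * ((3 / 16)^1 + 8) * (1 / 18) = 131 / 288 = 0.45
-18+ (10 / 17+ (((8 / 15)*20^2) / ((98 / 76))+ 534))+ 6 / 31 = 52851208 / 77469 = 682.22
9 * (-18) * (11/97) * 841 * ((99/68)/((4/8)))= -74183769/1649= -44987.12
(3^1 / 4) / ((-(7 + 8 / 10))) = -5 / 52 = -0.10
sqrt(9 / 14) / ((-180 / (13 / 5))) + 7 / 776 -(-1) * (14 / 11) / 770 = 5011 / 469480 -13 * sqrt(14) / 4200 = -0.00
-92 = -92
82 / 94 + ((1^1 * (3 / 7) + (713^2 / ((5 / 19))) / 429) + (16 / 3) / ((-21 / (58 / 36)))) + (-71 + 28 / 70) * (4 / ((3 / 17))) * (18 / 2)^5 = -1800408954814751 / 19054035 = -94489642.47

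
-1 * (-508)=508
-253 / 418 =-23 / 38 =-0.61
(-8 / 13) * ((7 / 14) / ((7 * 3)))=-4 / 273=-0.01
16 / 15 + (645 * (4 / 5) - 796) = -4184 / 15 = -278.93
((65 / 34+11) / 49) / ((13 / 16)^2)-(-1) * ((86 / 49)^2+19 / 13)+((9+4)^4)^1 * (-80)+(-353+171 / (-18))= -31527471007575 / 13796146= -2285237.56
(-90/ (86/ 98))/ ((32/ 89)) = -196245/ 688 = -285.24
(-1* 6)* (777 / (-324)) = 259 / 18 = 14.39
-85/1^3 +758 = 673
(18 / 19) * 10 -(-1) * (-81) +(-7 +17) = -1169 / 19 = -61.53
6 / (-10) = -3 / 5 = -0.60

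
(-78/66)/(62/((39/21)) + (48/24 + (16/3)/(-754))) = -14703/440132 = -0.03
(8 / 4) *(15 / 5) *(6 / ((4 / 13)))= 117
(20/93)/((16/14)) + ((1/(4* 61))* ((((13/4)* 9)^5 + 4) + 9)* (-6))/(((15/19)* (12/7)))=-493959801489/1269760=-389018.24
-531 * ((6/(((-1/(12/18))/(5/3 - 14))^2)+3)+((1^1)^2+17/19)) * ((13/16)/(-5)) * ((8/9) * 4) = 323058866/2565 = 125948.88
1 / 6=0.17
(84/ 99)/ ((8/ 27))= 63/ 22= 2.86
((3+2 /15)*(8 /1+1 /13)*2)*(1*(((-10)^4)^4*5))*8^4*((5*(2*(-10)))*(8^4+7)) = -55291371520000000000000000000 /13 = -4253182424615384615384615000.00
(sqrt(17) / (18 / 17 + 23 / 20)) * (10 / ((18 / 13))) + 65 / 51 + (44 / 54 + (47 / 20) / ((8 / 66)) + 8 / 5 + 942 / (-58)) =7278929 / 1064880 + 22100 * sqrt(17) / 6759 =20.32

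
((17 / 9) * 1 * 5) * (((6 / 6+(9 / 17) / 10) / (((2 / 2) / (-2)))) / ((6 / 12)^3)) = -159.11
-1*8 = -8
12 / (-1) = -12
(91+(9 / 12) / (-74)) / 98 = 26933 / 29008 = 0.93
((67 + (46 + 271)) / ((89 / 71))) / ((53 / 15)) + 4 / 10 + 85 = 4058959 / 23585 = 172.10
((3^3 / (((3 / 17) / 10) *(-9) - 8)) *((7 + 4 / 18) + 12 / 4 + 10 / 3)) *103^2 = -660091980 / 1387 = -475913.47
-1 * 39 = -39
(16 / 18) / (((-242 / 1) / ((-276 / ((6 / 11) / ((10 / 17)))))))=1840 / 1683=1.09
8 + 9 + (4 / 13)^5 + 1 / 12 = 76127353 / 4455516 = 17.09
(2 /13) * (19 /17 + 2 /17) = 0.19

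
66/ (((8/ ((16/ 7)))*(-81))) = -44/ 189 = -0.23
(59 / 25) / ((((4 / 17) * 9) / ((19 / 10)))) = 19057 / 9000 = 2.12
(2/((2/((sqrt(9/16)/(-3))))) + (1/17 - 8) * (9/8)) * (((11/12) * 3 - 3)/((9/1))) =1249/4896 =0.26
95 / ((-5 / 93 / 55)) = -97185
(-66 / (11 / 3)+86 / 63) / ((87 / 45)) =-5240 / 609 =-8.60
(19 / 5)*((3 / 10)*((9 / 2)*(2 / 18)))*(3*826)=70623 / 50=1412.46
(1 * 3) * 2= 6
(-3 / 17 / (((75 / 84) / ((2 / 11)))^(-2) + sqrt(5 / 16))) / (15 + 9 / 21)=6640480000 / 4351067731917 - 40033984375 * sqrt(5) / 4351067731917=-0.02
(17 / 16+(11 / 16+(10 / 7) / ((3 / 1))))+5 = 607 / 84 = 7.23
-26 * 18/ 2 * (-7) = 1638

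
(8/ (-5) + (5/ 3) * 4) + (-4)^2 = 316/ 15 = 21.07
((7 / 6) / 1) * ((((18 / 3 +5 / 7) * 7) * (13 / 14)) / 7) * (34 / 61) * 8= 41548 / 1281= 32.43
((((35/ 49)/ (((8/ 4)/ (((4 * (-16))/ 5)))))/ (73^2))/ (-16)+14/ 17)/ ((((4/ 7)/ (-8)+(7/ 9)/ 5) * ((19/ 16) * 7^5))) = 0.00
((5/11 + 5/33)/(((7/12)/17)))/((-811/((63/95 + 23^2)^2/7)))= -688677105728/789017845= -872.83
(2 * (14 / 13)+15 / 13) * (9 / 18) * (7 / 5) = 301 / 130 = 2.32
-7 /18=-0.39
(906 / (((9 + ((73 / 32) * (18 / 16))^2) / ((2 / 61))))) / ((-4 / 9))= -29687808 / 6923317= -4.29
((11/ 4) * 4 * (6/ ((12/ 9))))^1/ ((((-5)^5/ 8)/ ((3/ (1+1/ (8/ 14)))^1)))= -432/ 3125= -0.14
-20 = -20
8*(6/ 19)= 48/ 19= 2.53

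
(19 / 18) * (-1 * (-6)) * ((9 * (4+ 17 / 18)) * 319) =539429 / 6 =89904.83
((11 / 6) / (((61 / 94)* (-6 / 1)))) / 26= -517 / 28548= -0.02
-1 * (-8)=8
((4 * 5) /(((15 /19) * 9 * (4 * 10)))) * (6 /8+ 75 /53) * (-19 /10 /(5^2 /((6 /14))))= -0.00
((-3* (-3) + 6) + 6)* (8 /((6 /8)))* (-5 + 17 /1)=2688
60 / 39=20 / 13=1.54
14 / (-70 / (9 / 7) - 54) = -63 / 488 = -0.13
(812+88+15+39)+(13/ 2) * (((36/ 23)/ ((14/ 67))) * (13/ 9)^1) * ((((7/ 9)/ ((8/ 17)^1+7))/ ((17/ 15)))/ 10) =16731127/ 17526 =954.65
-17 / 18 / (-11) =17 / 198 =0.09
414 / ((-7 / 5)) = -2070 / 7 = -295.71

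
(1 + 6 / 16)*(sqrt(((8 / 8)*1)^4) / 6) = 11 / 48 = 0.23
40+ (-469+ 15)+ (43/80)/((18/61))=-593537/1440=-412.18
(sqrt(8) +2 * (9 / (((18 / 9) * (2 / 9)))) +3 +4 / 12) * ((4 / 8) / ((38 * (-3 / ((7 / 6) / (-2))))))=7 * sqrt(2) / 1368 +1841 / 16416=0.12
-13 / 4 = -3.25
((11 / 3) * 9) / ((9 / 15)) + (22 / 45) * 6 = 869 / 15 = 57.93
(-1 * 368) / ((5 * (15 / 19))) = -6992 / 75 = -93.23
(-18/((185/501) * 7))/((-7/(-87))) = -784566/9065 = -86.55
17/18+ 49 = 899/18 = 49.94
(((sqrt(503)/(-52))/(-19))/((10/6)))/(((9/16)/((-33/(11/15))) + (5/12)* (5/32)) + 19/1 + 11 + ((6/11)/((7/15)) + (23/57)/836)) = 140448* sqrt(503)/7220725447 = 0.00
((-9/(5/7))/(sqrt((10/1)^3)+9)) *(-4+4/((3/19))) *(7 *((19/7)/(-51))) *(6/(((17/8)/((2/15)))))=-2451456/6639775+544768 *sqrt(10)/1327955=0.93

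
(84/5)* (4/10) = 168/25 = 6.72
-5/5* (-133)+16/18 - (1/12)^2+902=149167/144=1035.88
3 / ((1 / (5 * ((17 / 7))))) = 255 / 7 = 36.43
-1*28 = -28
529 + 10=539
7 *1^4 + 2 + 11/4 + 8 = 79/4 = 19.75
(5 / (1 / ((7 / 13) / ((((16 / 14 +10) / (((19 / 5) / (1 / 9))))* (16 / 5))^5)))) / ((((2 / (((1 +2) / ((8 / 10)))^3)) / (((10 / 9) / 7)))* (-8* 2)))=-94805985018740625 / 165847894392307712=-0.57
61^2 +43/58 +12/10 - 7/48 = 25910657/6960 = 3722.80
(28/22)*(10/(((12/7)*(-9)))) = -0.82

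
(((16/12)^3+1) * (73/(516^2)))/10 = 6643/71889120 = 0.00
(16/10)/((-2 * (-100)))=1/125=0.01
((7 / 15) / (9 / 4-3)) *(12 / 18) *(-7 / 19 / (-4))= -98 / 2565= -0.04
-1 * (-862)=862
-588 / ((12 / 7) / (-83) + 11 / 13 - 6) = 4441164 / 39083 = 113.63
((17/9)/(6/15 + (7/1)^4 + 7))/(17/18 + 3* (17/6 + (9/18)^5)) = 1360/16539687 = 0.00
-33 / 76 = -0.43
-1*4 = -4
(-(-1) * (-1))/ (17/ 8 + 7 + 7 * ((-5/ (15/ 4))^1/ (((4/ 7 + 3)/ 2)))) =-600/ 2339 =-0.26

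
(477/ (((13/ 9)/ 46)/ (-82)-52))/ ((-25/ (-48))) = -777273408/ 44132725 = -17.61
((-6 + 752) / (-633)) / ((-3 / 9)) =3.54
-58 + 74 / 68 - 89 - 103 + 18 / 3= -242.91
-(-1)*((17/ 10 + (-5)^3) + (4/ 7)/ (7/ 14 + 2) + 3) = -1681/ 14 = -120.07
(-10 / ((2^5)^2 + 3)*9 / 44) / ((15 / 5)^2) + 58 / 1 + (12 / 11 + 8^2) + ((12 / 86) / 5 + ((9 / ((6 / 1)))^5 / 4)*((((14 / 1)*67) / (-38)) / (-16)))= 11912945408409 / 94511605760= 126.05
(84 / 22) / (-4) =-21 / 22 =-0.95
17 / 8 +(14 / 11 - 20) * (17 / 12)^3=-485843 / 9504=-51.12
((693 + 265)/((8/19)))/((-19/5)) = -598.75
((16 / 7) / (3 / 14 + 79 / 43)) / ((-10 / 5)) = -688 / 1235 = -0.56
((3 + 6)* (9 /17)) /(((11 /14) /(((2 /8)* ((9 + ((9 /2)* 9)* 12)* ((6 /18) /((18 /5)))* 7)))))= 33075 /68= 486.40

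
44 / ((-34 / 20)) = -440 / 17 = -25.88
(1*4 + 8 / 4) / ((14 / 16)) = 48 / 7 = 6.86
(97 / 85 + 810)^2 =4753688809 / 7225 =657950.01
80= 80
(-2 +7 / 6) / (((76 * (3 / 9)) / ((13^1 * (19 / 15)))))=-13 / 24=-0.54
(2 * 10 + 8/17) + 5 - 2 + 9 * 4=1011/17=59.47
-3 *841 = -2523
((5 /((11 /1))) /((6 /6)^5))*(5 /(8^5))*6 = 75 /180224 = 0.00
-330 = -330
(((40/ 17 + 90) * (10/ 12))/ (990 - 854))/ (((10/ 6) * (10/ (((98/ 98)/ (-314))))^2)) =1/ 29038720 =0.00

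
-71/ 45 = -1.58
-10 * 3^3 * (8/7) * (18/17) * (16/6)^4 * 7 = -115651.76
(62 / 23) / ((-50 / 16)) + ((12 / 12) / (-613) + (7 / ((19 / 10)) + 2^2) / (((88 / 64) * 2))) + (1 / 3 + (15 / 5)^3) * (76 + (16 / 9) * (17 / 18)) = 38042738076499 / 17901147825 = 2125.16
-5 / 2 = -2.50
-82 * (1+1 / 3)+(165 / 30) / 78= -17045 / 156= -109.26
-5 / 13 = -0.38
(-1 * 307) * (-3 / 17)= 921 / 17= 54.18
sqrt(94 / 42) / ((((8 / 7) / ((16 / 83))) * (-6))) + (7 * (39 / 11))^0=1-sqrt(987) / 747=0.96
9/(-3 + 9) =3/2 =1.50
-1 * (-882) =882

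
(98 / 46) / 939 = 0.00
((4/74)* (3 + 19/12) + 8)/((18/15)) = 9155/1332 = 6.87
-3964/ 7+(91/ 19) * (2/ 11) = -827202/ 1463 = -565.41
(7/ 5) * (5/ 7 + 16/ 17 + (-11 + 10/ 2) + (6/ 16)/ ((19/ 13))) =-73943/ 12920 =-5.72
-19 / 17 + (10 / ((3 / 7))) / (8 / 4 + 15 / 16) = 16361 / 2397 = 6.83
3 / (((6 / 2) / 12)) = 12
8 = 8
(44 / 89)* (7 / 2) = 154 / 89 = 1.73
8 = 8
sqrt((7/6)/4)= sqrt(42)/12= 0.54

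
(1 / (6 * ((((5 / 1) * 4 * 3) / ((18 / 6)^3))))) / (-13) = -0.01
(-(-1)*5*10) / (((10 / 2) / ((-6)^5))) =-77760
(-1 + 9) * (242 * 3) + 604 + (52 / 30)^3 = 21658076 / 3375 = 6417.21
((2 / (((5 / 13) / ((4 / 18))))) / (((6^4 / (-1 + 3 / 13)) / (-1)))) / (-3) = -1 / 4374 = -0.00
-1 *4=-4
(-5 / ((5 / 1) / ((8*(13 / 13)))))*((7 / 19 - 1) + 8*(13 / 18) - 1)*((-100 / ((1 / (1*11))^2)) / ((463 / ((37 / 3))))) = 2539354400 / 237519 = 10691.16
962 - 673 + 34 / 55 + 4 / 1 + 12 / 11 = 16209 / 55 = 294.71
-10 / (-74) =5 / 37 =0.14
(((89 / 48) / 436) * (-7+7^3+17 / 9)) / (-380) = -270649 / 71573760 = -0.00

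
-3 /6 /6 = -1 /12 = -0.08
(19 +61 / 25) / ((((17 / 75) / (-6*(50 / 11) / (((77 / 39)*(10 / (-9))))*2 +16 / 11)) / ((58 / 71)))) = 2079041088 / 1022329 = 2033.63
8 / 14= 0.57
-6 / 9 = -2 / 3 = -0.67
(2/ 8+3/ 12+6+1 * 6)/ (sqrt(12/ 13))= 25 * sqrt(39)/ 12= 13.01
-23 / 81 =-0.28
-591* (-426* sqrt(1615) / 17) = 251766* sqrt(1615) / 17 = 595160.94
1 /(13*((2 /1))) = 1 /26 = 0.04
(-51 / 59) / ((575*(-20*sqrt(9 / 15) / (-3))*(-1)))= 0.00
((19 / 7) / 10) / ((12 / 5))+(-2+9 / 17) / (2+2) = -0.25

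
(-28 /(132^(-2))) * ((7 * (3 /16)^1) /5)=-640332 /5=-128066.40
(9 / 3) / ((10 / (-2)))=-3 / 5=-0.60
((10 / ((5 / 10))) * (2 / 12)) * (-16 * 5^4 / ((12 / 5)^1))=-125000 / 9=-13888.89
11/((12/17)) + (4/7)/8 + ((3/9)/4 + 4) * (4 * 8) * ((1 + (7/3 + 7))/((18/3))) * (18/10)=58901/140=420.72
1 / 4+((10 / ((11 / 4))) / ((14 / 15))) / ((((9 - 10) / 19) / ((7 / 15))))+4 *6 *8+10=7379 / 44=167.70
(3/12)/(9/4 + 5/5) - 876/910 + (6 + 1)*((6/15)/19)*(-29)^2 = 81829/665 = 123.05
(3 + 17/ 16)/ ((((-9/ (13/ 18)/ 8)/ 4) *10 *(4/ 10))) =-845/ 324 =-2.61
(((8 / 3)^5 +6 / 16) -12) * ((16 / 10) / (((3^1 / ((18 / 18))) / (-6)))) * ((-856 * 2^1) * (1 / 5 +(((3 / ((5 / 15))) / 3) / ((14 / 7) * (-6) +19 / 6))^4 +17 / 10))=12382500497510992 / 9586934415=1291601.67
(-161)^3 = -4173281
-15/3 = -5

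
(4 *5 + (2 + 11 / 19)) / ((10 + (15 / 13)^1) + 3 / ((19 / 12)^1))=507 / 293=1.73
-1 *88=-88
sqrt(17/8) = sqrt(34)/4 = 1.46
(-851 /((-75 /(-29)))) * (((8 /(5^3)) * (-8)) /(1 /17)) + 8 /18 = 80564756 /28125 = 2864.52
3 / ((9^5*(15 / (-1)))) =-1 / 295245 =-0.00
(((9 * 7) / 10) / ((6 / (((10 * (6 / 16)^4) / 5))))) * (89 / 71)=151389 / 2908160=0.05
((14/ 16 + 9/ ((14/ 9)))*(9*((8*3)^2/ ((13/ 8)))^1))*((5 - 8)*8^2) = -371257344/ 91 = -4079751.03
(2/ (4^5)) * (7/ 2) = 7/ 1024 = 0.01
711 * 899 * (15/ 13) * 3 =28763505/ 13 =2212577.31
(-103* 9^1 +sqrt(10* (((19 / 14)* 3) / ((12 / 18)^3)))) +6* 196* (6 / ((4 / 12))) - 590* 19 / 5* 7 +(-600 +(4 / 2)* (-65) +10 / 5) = 9* sqrt(1330) / 28 +3819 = 3830.72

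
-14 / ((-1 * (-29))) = -14 / 29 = -0.48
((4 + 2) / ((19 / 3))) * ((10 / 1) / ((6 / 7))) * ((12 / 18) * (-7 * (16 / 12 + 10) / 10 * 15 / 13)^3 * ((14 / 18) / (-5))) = 330291164 / 375687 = 879.17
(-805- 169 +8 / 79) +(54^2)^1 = 153426 / 79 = 1942.10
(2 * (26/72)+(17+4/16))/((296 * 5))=647/53280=0.01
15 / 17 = 0.88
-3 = -3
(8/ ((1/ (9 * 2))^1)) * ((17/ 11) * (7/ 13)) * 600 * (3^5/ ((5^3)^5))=99937152/ 174560546875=0.00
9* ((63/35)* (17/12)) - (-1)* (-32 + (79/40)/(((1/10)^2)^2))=394819/20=19740.95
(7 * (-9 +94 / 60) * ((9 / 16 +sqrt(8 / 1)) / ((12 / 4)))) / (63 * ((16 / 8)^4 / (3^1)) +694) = -1561 * sqrt(2) / 46350 - 1561 / 164800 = -0.06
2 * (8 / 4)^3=16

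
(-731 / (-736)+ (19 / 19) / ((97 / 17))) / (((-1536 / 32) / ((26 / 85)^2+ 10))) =-178923941 / 728198400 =-0.25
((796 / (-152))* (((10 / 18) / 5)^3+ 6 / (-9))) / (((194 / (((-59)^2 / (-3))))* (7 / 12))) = -35.72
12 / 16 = 3 / 4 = 0.75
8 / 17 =0.47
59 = 59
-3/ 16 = -0.19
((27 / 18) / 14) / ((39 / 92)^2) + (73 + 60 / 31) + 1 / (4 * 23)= 764622935 / 10121748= 75.54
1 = 1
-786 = -786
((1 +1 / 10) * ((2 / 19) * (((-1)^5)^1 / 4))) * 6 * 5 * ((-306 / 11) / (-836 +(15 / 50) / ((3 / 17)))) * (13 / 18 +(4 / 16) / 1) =-2975 / 105678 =-0.03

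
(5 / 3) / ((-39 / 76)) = -380 / 117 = -3.25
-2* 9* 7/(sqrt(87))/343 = -6* sqrt(87)/1421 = -0.04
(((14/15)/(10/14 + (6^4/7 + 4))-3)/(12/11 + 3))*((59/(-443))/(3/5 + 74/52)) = 1007495918/20903462235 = 0.05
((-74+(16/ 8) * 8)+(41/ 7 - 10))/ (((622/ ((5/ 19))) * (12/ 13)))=-0.03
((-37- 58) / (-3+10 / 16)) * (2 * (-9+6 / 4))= -600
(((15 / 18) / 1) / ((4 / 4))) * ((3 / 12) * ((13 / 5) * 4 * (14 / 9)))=91 / 27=3.37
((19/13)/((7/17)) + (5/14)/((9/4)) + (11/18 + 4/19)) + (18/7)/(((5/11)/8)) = 7747349/155610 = 49.79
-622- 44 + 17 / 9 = -5977 / 9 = -664.11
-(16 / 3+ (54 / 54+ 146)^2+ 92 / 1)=-65119 / 3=-21706.33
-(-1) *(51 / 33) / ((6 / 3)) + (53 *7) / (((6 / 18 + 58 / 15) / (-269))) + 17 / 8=-6272315 / 264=-23758.77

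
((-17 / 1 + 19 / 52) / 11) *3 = -2595 / 572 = -4.54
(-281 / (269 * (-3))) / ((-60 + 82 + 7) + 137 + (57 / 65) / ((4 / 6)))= 36530 / 17553057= 0.00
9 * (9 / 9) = 9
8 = 8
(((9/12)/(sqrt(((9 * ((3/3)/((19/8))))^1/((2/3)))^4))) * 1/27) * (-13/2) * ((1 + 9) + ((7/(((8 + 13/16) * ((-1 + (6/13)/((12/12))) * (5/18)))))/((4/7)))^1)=-389519/98677440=-0.00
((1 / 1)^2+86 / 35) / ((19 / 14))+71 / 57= 1081 / 285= 3.79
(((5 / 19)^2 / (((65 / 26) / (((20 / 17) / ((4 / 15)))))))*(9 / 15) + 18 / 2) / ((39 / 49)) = 909489 / 79781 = 11.40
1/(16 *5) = 1/80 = 0.01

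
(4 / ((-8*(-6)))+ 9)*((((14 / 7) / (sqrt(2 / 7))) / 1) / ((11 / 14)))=763*sqrt(14) / 66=43.26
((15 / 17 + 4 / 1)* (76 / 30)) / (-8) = -1.55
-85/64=-1.33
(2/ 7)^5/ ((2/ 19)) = 304/ 16807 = 0.02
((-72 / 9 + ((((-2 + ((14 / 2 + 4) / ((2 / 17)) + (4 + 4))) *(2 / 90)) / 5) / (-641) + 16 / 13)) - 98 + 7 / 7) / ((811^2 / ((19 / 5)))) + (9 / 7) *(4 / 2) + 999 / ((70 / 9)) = 5654709760250227 / 43161214107375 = 131.01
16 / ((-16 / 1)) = -1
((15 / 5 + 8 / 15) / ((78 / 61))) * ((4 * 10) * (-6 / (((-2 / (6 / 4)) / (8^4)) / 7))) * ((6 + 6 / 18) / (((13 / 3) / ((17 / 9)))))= 39370143.39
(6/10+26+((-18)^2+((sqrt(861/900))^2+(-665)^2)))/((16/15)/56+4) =929410769/8440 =110119.76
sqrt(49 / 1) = 7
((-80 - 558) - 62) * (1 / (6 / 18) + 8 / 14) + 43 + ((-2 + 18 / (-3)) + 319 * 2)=-1827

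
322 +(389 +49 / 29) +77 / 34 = 704945 / 986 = 714.95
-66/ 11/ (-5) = 6/ 5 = 1.20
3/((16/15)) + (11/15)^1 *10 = 487/48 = 10.15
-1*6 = -6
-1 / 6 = -0.17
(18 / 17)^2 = 324 / 289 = 1.12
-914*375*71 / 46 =-12167625 / 23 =-529027.17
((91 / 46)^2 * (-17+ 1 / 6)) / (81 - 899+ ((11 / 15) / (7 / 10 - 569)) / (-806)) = 1915520748869 / 23784987020120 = 0.08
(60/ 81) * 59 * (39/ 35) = 3068/ 63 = 48.70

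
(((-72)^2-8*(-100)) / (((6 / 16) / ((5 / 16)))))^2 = 223801600 / 9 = 24866844.44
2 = 2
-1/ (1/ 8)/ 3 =-8/ 3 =-2.67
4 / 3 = 1.33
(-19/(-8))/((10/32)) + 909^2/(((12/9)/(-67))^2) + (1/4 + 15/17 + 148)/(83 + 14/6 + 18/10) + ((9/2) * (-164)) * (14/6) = 3708634534227707/1777520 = 2086409454.87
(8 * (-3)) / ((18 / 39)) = -52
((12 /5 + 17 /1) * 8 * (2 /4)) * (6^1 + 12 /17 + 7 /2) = 67318 /85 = 791.98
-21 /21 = -1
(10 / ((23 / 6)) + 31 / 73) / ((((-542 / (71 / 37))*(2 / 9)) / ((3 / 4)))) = -9763281 / 269365328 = -0.04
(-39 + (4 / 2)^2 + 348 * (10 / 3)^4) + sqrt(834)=sqrt(834) + 1159055 / 27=42956.84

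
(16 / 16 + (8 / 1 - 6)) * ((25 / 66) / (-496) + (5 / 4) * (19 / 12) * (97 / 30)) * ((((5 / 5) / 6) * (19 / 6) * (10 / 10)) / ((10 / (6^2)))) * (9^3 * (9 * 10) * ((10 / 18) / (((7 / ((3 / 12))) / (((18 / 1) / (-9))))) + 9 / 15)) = 256036847697 / 190960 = 1340787.85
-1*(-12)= 12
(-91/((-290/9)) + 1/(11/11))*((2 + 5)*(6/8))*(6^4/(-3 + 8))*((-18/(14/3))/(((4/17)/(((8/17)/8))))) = -7276149/1450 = -5018.03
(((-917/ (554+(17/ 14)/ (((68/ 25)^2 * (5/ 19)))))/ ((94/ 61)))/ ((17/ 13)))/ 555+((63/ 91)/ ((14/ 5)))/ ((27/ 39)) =274318293167/ 771283836330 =0.36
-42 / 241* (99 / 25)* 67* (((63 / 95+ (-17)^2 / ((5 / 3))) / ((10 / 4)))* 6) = -55280377152 / 2861875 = -19316.14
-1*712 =-712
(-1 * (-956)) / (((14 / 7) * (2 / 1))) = 239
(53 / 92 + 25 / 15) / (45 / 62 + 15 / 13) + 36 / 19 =12266203 / 3972330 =3.09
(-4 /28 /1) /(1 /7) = -1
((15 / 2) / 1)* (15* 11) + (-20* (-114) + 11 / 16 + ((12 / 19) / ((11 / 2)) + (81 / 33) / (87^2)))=9894536635 / 2812304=3518.30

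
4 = 4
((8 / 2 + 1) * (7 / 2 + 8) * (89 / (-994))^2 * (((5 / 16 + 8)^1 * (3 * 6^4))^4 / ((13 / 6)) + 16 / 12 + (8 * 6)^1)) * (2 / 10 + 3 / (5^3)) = 1788883329867278601748333 / 34404825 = 51995129458361686.24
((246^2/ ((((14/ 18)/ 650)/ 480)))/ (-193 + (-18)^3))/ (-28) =1699289280/ 11809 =143897.81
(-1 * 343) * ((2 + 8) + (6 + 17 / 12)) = -71687 / 12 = -5973.92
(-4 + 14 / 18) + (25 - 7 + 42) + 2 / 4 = 1031 / 18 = 57.28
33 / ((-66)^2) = 1 / 132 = 0.01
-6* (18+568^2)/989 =-1935852/989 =-1957.38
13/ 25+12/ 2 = 163/ 25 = 6.52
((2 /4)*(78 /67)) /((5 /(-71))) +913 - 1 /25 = 1515363 /1675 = 904.69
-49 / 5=-9.80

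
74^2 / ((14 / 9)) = 24642 / 7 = 3520.29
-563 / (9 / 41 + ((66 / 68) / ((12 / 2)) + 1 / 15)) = -23544660 / 18733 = -1256.85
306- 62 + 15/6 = 246.50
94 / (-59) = -94 / 59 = -1.59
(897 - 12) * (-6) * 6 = -31860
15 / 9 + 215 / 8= 685 / 24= 28.54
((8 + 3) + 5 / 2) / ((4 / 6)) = 81 / 4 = 20.25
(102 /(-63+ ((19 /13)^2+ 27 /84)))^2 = 232964536896 /82074801169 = 2.84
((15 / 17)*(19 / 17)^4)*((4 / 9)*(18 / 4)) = 2.75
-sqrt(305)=-17.46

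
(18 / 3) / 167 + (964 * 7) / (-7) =-160982 / 167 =-963.96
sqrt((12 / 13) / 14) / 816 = sqrt(546) / 74256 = 0.00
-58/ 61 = -0.95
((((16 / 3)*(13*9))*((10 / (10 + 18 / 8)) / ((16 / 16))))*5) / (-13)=-9600 / 49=-195.92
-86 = -86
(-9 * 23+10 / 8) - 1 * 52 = -1031 / 4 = -257.75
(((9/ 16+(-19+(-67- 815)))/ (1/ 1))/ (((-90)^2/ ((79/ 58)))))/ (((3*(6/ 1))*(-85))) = 1138153/ 11500704000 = 0.00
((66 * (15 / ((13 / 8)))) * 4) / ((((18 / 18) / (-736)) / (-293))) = 6831728640 / 13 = 525517587.69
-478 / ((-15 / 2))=956 / 15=63.73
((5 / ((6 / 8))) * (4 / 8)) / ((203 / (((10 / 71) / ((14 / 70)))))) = 500 / 43239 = 0.01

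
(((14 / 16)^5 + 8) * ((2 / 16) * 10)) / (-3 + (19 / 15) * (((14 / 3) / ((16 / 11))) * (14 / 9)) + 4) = 19478475 / 13402112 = 1.45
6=6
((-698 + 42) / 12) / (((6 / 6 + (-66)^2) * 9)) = -164 / 117639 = -0.00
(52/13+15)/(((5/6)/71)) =8094/5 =1618.80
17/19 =0.89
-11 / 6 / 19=-11 / 114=-0.10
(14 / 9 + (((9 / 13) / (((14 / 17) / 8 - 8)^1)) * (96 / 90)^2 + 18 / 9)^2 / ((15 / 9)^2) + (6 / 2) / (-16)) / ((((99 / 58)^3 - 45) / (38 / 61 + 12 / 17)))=-42017643077599164197 / 474381055874146078125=-0.09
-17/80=-0.21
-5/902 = -0.01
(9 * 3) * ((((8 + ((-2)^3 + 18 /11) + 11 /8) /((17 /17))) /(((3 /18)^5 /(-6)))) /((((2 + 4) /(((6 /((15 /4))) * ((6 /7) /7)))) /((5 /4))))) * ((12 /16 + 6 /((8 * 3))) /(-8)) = 10431990 /539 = 19354.34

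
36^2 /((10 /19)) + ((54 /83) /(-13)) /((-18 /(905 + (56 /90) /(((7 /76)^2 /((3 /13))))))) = 1210161397 /490945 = 2464.96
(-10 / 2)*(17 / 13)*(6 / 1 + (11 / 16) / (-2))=-15385 / 416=-36.98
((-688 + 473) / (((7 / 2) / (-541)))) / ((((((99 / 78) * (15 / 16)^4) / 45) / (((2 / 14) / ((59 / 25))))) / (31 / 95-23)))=-56921120309248 / 27189855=-2093469.06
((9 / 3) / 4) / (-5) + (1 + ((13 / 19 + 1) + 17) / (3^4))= 33263 / 30780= 1.08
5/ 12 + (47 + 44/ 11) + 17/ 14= 4421/ 84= 52.63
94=94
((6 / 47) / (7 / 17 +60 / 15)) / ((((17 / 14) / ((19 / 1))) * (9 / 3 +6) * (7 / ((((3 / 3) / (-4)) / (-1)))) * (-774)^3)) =-19 / 4903467013800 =-0.00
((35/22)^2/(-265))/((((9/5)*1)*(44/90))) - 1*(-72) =40626643/564344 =71.99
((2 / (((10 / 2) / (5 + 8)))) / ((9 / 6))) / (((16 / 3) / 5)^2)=195 / 64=3.05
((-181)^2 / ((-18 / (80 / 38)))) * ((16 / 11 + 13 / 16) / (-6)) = 1146635 / 792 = 1447.77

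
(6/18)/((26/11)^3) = 1331/52728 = 0.03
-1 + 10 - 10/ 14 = 58/ 7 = 8.29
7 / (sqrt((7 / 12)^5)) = 26.93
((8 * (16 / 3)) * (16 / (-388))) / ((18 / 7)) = -1792 / 2619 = -0.68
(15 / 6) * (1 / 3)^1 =5 / 6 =0.83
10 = 10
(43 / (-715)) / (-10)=43 / 7150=0.01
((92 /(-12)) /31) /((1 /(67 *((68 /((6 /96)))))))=-1676608 /93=-18028.04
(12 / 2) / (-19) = -6 / 19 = -0.32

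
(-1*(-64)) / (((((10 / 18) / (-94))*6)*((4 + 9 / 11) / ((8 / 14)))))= -397056 / 1855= -214.05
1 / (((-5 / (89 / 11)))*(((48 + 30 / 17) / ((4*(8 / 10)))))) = -0.10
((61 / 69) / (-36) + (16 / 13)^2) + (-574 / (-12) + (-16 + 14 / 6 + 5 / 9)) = 15201845 / 419796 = 36.21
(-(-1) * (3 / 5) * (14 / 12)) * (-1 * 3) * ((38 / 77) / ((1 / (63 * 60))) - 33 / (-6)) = -864381 / 220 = -3929.00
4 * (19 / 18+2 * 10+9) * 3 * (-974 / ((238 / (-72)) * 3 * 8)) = 526934 / 119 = 4428.02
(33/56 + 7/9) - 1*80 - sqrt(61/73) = -39631/504 - sqrt(4453)/73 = -79.55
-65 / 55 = -13 / 11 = -1.18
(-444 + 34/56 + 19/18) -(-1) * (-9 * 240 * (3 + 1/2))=-8002.34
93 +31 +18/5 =638/5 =127.60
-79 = -79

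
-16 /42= -8 /21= -0.38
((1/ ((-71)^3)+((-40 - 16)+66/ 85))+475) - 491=-2166793279/ 30422435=-71.22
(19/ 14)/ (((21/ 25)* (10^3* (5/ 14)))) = 19/ 4200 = 0.00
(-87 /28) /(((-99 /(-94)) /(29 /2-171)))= 426619 /924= 461.71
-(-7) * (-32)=-224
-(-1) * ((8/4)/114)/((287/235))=235/16359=0.01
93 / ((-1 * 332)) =-93 / 332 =-0.28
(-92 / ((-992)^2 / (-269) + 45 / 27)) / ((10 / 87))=3229614 / 14754235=0.22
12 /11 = 1.09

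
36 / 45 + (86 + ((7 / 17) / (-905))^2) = 20545405979 / 236698225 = 86.80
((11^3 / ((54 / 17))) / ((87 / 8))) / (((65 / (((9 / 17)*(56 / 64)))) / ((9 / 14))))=1331 / 7540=0.18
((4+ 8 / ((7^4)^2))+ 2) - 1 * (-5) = 63412819 / 5764801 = 11.00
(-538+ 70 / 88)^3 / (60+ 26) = -13206175535853 / 7325824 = -1802688.07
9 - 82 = -73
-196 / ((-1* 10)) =98 / 5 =19.60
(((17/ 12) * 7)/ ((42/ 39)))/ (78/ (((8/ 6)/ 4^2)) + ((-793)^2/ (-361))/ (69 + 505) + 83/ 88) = 251868617/ 25544494203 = 0.01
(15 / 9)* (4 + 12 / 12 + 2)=35 / 3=11.67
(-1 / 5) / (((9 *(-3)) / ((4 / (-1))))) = -4 / 135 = -0.03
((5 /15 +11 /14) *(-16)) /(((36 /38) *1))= -18.90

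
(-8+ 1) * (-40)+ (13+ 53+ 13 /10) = 3473 /10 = 347.30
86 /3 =28.67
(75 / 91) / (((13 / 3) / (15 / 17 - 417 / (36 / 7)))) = -1227075 / 80444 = -15.25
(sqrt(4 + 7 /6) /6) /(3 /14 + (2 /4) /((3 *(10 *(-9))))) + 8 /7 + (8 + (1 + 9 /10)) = 105 *sqrt(186) /803 + 773 /70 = 12.83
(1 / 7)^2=1 / 49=0.02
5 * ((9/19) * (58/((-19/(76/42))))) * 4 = -6960/133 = -52.33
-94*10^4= -940000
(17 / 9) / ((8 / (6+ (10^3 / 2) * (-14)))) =-1651.36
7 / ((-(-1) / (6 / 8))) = 21 / 4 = 5.25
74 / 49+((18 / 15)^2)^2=109754 / 30625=3.58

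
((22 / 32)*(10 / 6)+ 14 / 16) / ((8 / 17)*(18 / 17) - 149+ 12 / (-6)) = -28033 / 2087760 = -0.01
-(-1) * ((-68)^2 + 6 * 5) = 4654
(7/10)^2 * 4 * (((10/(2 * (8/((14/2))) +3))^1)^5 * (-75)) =-247062900000/69343957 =-3562.86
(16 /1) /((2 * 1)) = 8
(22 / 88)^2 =1 / 16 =0.06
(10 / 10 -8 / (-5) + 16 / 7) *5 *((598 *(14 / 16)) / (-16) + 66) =364401 / 448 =813.40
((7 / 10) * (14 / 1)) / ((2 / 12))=294 / 5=58.80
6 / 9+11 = 35 / 3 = 11.67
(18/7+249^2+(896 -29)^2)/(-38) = -2847924/133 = -21412.96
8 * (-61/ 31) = -488/ 31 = -15.74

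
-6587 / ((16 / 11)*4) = -72457 / 64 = -1132.14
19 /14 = 1.36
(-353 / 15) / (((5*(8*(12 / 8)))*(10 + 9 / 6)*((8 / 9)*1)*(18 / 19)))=-6707 / 165600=-0.04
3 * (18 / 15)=18 / 5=3.60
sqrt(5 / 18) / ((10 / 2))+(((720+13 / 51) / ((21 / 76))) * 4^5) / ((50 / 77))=sqrt(10) / 30+15722899456 / 3825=4110562.05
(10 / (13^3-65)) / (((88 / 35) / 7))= 1225 / 93808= 0.01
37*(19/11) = 703/11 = 63.91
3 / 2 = 1.50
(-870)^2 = 756900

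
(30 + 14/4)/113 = 67/226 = 0.30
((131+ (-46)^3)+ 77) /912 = -213 /2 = -106.50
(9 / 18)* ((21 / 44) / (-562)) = -21 / 49456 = -0.00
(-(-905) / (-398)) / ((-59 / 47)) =42535 / 23482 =1.81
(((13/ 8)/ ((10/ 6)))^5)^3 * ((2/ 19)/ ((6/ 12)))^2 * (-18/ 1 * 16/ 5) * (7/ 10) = -46271081969981691590413737/ 37853593600000000000000000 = -1.22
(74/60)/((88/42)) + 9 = 4219/440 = 9.59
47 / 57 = 0.82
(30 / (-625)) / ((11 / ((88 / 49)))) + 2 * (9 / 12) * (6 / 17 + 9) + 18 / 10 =3294843 / 208250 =15.82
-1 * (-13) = 13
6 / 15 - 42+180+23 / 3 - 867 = -10814 / 15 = -720.93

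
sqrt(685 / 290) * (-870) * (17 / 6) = -3788.46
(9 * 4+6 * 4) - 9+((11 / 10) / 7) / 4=14291 / 280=51.04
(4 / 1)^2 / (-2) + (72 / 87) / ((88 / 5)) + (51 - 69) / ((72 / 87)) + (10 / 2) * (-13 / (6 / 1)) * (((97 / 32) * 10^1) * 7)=-71304949 / 30624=-2328.40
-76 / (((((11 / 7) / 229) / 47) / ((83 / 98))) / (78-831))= 25561716006 / 77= 331970337.74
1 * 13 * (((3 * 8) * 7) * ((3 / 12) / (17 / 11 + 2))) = 154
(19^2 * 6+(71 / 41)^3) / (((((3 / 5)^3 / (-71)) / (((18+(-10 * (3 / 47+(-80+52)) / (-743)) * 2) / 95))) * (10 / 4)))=-63993255352886660 / 1234683393633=-51829.69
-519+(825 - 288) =18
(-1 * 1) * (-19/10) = 19/10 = 1.90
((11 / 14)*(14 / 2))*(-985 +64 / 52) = -140679 / 26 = -5410.73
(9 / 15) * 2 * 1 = 6 / 5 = 1.20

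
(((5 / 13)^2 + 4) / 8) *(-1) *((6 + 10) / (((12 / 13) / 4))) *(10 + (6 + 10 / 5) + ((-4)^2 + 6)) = -56080 / 39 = -1437.95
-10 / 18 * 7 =-35 / 9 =-3.89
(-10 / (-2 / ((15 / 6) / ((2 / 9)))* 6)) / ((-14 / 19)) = -1425 / 112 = -12.72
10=10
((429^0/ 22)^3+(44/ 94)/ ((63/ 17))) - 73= -72.87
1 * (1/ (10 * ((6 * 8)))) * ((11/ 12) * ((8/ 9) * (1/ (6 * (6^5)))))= 11/ 302330880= 0.00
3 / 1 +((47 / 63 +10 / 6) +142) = 9287 / 63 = 147.41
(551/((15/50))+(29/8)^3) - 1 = 2892751/1536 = 1883.30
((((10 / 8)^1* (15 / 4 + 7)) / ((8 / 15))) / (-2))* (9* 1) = -29025 / 256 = -113.38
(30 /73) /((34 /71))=1065 /1241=0.86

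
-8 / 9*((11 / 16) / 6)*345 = -35.14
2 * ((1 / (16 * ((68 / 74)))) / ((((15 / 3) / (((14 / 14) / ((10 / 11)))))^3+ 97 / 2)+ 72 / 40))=246235 / 261051048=0.00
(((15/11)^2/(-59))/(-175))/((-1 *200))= -9/9994600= -0.00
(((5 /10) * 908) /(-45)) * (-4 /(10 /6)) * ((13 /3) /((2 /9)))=11804 /25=472.16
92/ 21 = 4.38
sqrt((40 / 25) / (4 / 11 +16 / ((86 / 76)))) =sqrt(6622) / 245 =0.33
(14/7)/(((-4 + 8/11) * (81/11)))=-121/1458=-0.08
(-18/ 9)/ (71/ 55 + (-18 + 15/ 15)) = 55/ 432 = 0.13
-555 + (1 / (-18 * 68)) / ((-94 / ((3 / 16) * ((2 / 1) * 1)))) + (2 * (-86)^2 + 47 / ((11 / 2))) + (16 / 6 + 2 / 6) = 48088498955 / 3374976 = 14248.55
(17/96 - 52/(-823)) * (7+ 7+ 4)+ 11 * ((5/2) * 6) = 2229669/13168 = 169.32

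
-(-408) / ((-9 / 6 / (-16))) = 4352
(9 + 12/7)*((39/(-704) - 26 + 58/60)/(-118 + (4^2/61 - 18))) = 702659/354816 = 1.98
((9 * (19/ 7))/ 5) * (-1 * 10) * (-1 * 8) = 2736/ 7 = 390.86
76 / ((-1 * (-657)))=76 / 657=0.12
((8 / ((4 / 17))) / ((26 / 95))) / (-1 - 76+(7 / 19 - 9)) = -30685 / 21151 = -1.45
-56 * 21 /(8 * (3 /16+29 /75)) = -176400 /689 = -256.02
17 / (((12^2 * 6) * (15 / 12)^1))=17 / 1080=0.02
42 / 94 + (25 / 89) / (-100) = 7429 / 16732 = 0.44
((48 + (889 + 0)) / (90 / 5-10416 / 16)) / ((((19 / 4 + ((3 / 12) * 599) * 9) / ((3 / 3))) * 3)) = -1874 / 5136795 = -0.00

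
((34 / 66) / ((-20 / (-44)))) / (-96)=-17 / 1440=-0.01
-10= -10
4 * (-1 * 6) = -24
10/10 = 1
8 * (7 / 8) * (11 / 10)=77 / 10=7.70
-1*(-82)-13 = 69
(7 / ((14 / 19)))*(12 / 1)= 114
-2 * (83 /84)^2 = -1.95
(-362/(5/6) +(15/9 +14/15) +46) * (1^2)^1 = -1929/5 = -385.80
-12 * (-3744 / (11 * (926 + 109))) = 4992 / 1265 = 3.95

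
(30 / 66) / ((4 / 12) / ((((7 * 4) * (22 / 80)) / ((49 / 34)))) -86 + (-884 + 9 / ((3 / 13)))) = -255 / 522256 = -0.00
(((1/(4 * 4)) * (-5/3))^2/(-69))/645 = -5/20507904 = -0.00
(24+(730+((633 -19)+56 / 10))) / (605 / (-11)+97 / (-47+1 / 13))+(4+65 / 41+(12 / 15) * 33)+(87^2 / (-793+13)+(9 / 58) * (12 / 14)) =-17813878181 / 10761472540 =-1.66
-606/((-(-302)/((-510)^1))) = 154530/151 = 1023.38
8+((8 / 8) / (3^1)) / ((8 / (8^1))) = 25 / 3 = 8.33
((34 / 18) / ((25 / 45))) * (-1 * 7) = -119 / 5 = -23.80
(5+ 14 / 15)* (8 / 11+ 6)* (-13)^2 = 6745.66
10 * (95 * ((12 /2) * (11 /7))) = 62700 /7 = 8957.14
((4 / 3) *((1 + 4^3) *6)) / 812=130 / 203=0.64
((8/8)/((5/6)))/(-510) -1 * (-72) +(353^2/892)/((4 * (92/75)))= 100.47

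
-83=-83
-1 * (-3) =3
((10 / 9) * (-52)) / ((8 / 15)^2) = -1625 / 8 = -203.12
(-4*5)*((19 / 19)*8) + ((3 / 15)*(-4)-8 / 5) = -162.40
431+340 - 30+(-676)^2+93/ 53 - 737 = 456981.75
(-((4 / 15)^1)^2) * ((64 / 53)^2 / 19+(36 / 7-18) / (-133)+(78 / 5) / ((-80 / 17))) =3286321754 / 14710381875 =0.22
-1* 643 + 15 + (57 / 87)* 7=-18079 / 29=-623.41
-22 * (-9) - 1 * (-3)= 201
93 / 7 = 13.29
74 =74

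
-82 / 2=-41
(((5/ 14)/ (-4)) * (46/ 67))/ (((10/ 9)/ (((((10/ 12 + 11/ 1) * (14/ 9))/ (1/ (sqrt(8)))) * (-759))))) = 413149 * sqrt(2)/ 268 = 2180.15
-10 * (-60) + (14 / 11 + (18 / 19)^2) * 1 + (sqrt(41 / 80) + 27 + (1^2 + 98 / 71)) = sqrt(205) / 20 + 178059984 / 281941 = 632.27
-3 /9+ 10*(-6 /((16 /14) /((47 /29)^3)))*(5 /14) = -23457731 /292668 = -80.15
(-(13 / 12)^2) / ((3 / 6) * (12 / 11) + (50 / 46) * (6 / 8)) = -42757 / 49572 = -0.86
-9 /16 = -0.56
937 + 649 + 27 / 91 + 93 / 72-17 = 3430165 / 2184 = 1570.59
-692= -692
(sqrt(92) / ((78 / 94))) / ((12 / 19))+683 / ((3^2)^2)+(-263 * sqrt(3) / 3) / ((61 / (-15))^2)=-19725 * sqrt(3) / 3721+683 / 81+893 * sqrt(23) / 234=17.55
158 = 158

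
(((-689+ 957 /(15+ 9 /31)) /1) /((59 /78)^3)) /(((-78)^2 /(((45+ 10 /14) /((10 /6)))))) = -105872832 /16224941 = -6.53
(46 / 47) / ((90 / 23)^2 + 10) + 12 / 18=665831 / 943995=0.71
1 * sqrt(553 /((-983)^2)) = sqrt(553) /983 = 0.02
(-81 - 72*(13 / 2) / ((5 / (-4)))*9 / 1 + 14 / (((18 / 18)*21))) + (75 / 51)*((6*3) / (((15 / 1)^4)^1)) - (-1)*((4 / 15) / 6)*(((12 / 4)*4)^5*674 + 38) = 9507919489 / 1275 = 7457191.76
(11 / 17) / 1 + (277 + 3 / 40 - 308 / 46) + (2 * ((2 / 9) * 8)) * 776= 426522157 / 140760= 3030.14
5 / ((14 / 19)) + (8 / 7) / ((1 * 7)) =681 / 98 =6.95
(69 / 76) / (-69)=-1 / 76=-0.01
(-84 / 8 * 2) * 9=-189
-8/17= -0.47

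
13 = 13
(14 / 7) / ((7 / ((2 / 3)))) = 4 / 21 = 0.19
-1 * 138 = -138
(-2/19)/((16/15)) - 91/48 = -1819/912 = -1.99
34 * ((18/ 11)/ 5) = 612/ 55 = 11.13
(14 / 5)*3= 42 / 5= 8.40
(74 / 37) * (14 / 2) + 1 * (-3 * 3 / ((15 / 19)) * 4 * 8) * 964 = -1758266 / 5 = -351653.20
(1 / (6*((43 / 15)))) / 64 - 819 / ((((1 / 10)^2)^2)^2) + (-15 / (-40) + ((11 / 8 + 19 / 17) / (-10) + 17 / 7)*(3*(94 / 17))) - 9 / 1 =-4559615422467503729 / 55672960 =-81899999972.47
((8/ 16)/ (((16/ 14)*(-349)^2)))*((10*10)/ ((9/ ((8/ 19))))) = 350/ 20827971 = 0.00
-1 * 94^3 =-830584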